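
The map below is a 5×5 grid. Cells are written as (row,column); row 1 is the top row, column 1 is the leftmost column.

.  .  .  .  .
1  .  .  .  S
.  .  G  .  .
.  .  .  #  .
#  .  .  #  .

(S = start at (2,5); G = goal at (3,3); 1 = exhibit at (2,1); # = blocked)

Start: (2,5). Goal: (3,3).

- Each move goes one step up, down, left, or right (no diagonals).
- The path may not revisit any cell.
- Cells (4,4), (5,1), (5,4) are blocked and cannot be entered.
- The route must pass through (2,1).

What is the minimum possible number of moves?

Any route passes through (2,1) somewhere between (2,5) and (3,3). Summing Manhattan distances along the two legs ((2,5) → (2,1) → (3,3)) gives a lower bound of 4 + 3 = 7 moves.
A route of 7 moves achieves this: (2,5) → (2,4) → (2,3) → (2,2) → (2,1) → (3,1) → (3,2) → (3,3).
Since 7 matches the lower bound, it is optimal.

7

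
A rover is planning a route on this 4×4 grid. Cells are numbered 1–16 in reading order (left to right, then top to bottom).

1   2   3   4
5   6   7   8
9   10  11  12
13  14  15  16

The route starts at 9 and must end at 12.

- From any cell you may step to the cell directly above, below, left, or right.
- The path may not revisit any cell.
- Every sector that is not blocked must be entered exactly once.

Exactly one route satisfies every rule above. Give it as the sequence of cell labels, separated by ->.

9 -> 13 -> 14 -> 10 -> 6 -> 5 -> 1 -> 2 -> 3 -> 4 -> 8 -> 7 -> 11 -> 15 -> 16 -> 12

Need to visit all 16 open cells exactly once, starting at 9 and ending at 12.
Cell 4 has only two open neighbours (8 and 3), so the path must pass straight through it: one of those is the cell it's entered from and the other is where it exits.
Route from 9: down 1 to 13, right 1 to 14, up 2 to 6, left 1 to 5, up 1 to 1, right 3 to 4, down 1 to 8, left 1 to 7, down 2 to 15, right 1 to 16, up 1 to 12 — 15 moves in all.
Check: all 16 open cells covered.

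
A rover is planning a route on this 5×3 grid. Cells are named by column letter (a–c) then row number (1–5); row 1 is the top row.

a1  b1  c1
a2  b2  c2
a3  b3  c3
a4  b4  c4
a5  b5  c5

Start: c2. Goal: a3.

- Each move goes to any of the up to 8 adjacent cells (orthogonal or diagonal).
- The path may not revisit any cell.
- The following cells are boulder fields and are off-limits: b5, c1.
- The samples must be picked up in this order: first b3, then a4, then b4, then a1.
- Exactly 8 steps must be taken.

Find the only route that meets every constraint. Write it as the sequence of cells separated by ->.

The waypoints must appear in the order b3, a4, b4, a1, with no cell reused.
Route from c2: down-left 2 to a4, right 1 to b4, up-right 1 to c3, up-left 2 to a1, down 2 to a3 — 8 moves in all.
Check: order respected (b3 at step 1, a4 at step 2, b4 at step 3, a1 at step 6); 8 moves as required.

c2 -> b3 -> a4 -> b4 -> c3 -> b2 -> a1 -> a2 -> a3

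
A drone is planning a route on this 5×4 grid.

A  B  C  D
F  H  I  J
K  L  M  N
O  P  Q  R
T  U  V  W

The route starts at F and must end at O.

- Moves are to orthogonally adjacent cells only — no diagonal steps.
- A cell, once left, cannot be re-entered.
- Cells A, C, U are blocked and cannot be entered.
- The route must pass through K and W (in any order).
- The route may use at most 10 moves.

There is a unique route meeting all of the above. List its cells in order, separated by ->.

F -> K -> L -> M -> N -> R -> W -> V -> Q -> P -> O

The 10-move cap with required stops at K, W leaves no slack for detours.
Route from F: down 1 to K, right 3 to N, down 2 to W, left 1 to V, up 1 to Q, left 2 to O — 10 moves in all.
Check: all required cells visited; 10 ≤ 10 moves.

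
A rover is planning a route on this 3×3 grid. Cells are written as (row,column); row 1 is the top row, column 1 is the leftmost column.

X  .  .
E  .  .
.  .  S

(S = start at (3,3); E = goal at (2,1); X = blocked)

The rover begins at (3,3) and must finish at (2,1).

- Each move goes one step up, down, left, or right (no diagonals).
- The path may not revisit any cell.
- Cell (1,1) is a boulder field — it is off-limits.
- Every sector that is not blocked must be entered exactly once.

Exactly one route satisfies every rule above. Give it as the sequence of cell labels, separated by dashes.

Need to visit all 8 open cells exactly once, starting at (3,3) and ending at (2,1).
Cell (1,3) has only two open neighbours ((2,3) and (1,2)), so the path must pass straight through it: one of those is the cell it's entered from and the other is where it exits.
Route from (3,3): up 2 to (1,3), left 1 to (1,2), down 2 to (3,2), left 1 to (3,1), up 1 to (2,1) — 7 moves in all.
Check: all 8 open cells covered.

(3,3) - (2,3) - (1,3) - (1,2) - (2,2) - (3,2) - (3,1) - (2,1)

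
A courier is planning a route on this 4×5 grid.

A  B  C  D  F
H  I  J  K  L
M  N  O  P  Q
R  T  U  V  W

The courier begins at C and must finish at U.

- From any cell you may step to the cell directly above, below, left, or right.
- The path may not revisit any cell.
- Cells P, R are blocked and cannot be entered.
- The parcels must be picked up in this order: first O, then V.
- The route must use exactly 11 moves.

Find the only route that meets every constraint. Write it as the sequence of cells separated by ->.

C -> B -> I -> N -> O -> J -> K -> L -> Q -> W -> V -> U

The waypoints must appear in the order O, V, with no cell reused.
Route from C: left 1 to B, down 2 to N, right 1 to O, up 1 to J, right 2 to L, down 2 to W, left 2 to U — 11 moves in all.
Check: order respected (O at step 4, V at step 10); 11 moves as required.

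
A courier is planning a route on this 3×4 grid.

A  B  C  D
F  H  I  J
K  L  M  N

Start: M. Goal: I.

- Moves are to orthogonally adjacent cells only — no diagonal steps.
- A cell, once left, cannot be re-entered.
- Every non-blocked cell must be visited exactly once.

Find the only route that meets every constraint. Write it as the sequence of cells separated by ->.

M -> N -> J -> D -> C -> B -> A -> F -> K -> L -> H -> I

Need to visit all 12 open cells exactly once, starting at M and ending at I.
Route from M: right 1 to N, up 2 to D, left 3 to A, down 2 to K, right 1 to L, up 1 to H, right 1 to I — 11 moves in all.
Check: all 12 open cells covered.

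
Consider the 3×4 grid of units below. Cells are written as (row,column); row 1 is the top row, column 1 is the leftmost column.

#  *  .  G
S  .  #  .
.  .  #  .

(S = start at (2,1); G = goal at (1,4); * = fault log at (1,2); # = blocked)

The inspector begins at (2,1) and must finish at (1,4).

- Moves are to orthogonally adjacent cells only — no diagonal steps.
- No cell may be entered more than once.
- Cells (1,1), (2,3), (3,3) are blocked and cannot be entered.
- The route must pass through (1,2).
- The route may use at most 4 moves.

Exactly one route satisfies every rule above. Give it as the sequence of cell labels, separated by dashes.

(2,1) - (2,2) - (1,2) - (1,3) - (1,4)

The 4-move cap with required stops at (1,2) leaves no slack for detours.
Route from (2,1): right to (2,2), up to (1,2), 2× right (reaching (1,4)) — 4 moves in all.
Check: all required cells visited; 4 ≤ 4 moves.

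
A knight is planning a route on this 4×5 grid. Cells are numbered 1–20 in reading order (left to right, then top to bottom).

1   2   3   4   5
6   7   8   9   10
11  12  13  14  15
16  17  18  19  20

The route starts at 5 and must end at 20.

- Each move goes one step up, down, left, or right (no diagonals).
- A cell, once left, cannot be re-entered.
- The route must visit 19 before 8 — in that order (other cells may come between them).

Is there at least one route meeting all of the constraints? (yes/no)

yes

One route that works: 5 → 4 → 3 → 2 → 7 → 12 → 17 → 18 → 19 → 14 → 13 → 8 → 9 → 10 → 15 → 20.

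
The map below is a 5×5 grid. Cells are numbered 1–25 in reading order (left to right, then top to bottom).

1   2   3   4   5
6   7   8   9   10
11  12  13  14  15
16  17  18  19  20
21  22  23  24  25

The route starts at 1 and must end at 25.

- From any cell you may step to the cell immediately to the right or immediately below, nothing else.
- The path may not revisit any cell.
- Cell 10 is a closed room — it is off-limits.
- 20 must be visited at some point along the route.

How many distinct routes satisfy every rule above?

A right/down-only route from 1 to 25 makes exactly 4 down-moves and 4 right-moves in some order.
With no other constraints that would be C(8,4) = 70 routes.
Split at 20 and multiply the segment counts (each segment already excludes blocked cells): 1→20: 30; 20→25: 1; product = 30.
That gives 30 routes.

30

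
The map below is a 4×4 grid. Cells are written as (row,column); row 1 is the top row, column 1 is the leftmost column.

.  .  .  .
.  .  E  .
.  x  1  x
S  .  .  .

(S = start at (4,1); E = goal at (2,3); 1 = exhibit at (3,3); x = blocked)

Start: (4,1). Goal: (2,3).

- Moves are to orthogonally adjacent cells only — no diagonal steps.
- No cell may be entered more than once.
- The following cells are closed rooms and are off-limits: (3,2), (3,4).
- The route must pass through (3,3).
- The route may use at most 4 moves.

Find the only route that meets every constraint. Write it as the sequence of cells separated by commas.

(4,1), (4,2), (4,3), (3,3), (2,3)

The 4-move cap with required stops at (3,3) leaves no slack for detours.
Route from (4,1): 2× right (reaching (4,3)), 2× up (reaching (2,3)) — 4 moves in all.
Check: all required cells visited; 4 ≤ 4 moves.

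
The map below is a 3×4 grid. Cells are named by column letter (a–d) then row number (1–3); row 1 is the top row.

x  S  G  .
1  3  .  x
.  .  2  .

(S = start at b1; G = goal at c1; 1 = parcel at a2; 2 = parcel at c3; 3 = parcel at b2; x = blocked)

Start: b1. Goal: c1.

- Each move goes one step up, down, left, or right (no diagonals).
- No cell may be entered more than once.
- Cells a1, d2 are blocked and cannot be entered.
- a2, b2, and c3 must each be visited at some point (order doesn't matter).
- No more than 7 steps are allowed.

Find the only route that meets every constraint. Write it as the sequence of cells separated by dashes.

b1 - b2 - a2 - a3 - b3 - c3 - c2 - c1

The budget equals the shortest possible length, so every move has to be on a shortest route through the required cells.
Route from b1: down to b2, left to a2, down to a3, 2× right (reaching c3), 2× up (reaching c1) — 7 moves in all.
Check: all required cells visited; 7 ≤ 7 moves.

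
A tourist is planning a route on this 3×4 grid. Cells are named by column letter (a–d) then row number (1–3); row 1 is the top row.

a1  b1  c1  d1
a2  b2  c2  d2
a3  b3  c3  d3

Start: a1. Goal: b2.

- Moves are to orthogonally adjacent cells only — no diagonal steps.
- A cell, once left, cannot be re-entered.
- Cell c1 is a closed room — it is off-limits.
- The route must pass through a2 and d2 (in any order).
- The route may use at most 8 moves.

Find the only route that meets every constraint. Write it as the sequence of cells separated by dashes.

The 8-move cap with required stops at a2, d2 leaves no slack for detours.
Route from a1: down 2 to a3, right 3 to d3, up 1 to d2, left 2 to b2 — 8 moves in all.
Check: all required cells visited; 8 ≤ 8 moves.

a1 - a2 - a3 - b3 - c3 - d3 - d2 - c2 - b2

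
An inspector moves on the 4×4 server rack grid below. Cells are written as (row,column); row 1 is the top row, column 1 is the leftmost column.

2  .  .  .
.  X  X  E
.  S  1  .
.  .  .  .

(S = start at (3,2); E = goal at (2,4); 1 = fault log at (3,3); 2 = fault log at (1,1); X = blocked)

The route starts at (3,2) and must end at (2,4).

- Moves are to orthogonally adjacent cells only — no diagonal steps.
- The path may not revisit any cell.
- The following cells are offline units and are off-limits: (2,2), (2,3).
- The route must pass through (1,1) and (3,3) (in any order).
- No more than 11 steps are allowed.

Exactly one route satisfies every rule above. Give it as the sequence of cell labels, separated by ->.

(3,2) -> (3,3) -> (4,3) -> (4,2) -> (4,1) -> (3,1) -> (2,1) -> (1,1) -> (1,2) -> (1,3) -> (1,4) -> (2,4)

The 11-move cap with required stops at (1,1), (3,3) leaves no slack for detours.
Route from (3,2): right to (3,3), down to (4,3), 2× left (reaching (4,1)), 3× up (reaching (1,1)), 3× right (reaching (1,4)), down to (2,4) — 11 moves in all.
Check: all required cells visited; 11 ≤ 11 moves.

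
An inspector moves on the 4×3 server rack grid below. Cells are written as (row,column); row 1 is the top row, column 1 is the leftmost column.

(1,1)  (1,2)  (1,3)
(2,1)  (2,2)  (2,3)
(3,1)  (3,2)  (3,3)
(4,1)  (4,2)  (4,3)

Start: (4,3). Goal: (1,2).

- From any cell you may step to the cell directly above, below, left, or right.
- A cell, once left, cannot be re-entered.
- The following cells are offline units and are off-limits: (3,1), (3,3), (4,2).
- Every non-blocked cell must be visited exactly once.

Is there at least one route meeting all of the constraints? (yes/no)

Cell (3,2) has only one open neighbour but is neither the start nor the goal, so a Hamiltonian route would have to both enter and leave it through the same neighbour — impossible without revisiting.

no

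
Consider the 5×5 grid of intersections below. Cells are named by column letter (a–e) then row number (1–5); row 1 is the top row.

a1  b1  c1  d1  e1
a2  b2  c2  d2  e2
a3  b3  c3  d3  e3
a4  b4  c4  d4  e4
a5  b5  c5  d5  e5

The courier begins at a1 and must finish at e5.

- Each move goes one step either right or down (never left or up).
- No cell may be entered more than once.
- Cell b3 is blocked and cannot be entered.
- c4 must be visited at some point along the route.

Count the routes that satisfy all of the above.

A right/down-only route from a1 to e5 makes exactly 4 down-moves and 4 right-moves in some order.
With no other constraints that would be C(8,4) = 70 routes.
Split at c4 and multiply the segment counts (each segment already excludes blocked cells): a1→c4: 4; c4→e5: 3; product = 12.
That gives 12 routes.

12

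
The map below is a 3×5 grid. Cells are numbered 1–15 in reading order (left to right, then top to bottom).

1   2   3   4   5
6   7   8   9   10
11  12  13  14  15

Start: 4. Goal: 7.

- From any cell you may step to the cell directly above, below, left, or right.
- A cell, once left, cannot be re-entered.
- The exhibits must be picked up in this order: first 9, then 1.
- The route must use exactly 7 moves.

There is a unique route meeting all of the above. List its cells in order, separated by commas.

4, 9, 8, 3, 2, 1, 6, 7

The waypoints must appear in the order 9, 1, with no cell reused.
Route from 4: down to 9, left to 8, up to 3, 2× left (reaching 1), down to 6, right to 7 — 7 moves in all.
Check: order respected (9 at step 1, 1 at step 5); 7 moves as required.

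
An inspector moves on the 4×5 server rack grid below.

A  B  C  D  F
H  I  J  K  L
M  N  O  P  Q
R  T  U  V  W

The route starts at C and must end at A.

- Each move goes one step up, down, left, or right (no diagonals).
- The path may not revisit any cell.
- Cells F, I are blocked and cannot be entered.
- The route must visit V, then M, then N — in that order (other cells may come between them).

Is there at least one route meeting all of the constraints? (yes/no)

Ignoring the required order, 35 revisit-free routes from C to A pass through all of V, M, and N; the waypoint orders that occur are V → N → M (35) — never V → M → N.

no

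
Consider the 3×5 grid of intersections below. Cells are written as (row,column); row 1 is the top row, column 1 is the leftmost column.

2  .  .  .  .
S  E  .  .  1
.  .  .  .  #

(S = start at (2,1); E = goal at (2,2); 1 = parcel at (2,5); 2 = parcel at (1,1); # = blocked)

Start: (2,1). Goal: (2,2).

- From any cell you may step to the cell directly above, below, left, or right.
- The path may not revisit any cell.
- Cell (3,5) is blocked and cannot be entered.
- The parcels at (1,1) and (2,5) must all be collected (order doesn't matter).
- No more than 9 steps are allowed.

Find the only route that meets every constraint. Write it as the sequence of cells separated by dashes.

Any route must reach (1,1) and (2,5) and still end at (2,2) within 9 moves, so the order of the required stops is forced.
Route from (2,1): up to (1,1), 4× right (reaching (1,5)), down to (2,5), 3× left (reaching (2,2)) — 9 moves in all.
Check: all required cells visited; 9 ≤ 9 moves.

(2,1) - (1,1) - (1,2) - (1,3) - (1,4) - (1,5) - (2,5) - (2,4) - (2,3) - (2,2)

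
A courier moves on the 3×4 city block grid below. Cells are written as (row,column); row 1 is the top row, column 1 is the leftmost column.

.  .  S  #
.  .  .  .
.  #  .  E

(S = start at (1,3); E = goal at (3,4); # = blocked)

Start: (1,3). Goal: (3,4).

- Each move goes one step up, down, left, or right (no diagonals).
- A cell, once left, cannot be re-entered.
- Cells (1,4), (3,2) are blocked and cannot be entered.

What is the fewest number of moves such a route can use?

3

The Manhattan distance from (1,3) to (3,4) is |1−3| + |3−4| = 3, so at least 3 moves are needed.
A route of 3 moves achieves this: (1,3) → (2,3) → (3,3) → (3,4).
Since 3 matches the lower bound, it is optimal.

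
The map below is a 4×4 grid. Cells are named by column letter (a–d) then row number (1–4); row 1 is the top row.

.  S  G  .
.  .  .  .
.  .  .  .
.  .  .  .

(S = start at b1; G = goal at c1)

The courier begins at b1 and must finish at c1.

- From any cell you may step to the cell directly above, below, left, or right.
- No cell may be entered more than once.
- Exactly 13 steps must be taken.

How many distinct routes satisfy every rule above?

Need simple routes of exactly 13 moves from b1 to c1 (Manhattan distance 1, so 6 moves are spent on a detour and 6 undoing it).
Branch systematically from the start, pruning whenever the remaining move budget drops below the Manhattan distance to c1 or differs from it in parity. Grouping the completions by first move — via b2: 6; via a1: 16 (no valid completion starts via c1) — and summing: 6 + 16 = 22.
That gives 22 routes.

22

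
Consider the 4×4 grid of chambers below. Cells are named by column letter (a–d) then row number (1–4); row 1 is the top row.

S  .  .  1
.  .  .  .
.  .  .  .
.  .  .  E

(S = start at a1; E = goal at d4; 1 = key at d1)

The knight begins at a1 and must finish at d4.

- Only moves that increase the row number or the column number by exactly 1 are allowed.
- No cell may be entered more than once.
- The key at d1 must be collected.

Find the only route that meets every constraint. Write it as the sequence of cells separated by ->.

Moves only go right or down, so the column and row indices never decrease.
Route from a1: right 3 to d1, down 3 to d4 — 6 moves in all.
Check: all required cells visited.

a1 -> b1 -> c1 -> d1 -> d2 -> d3 -> d4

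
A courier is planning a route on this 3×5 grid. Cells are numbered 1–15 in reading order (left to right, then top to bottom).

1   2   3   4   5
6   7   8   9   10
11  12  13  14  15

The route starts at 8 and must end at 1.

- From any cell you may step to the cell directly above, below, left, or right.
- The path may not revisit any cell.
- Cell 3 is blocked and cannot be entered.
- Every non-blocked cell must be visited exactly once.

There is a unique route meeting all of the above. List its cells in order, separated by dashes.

Need to visit all 14 open cells exactly once, starting at 8 and ending at 1.
Cell 4 has only two open neighbours (9 and 5), so the path must pass straight through it: one of those is the cell it's entered from and the other is where it exits.
Route from 8: right to 9, up to 4, right to 5, 2× down (reaching 15), 4× left (reaching 11), up to 6, right to 7, up to 2, left to 1 — 13 moves in all.
Check: all 14 open cells covered.

8 - 9 - 4 - 5 - 10 - 15 - 14 - 13 - 12 - 11 - 6 - 7 - 2 - 1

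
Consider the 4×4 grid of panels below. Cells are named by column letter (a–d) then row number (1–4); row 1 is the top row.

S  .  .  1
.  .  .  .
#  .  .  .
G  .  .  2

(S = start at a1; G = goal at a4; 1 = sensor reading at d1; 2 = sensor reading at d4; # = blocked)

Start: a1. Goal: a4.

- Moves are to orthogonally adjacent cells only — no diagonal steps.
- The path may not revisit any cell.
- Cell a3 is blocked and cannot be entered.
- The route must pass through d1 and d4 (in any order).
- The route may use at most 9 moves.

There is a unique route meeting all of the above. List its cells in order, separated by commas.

The 9-move cap with required stops at d1, d4 leaves no slack for detours.
Route from a1: right 3 to d1, down 3 to d4, left 3 to a4 — 9 moves in all.
Check: all required cells visited; 9 ≤ 9 moves.

a1, b1, c1, d1, d2, d3, d4, c4, b4, a4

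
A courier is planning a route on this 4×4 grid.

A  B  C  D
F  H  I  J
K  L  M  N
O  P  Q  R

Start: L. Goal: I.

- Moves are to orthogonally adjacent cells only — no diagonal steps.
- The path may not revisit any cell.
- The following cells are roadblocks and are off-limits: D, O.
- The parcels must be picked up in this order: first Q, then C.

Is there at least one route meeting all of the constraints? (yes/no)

Even ignoring the required order, no revisit-free route from L to I manages to pass through all of Q and C: branching out from L, every path either misses one of them or, having collected them, can no longer reach I without re-entering a cell.

no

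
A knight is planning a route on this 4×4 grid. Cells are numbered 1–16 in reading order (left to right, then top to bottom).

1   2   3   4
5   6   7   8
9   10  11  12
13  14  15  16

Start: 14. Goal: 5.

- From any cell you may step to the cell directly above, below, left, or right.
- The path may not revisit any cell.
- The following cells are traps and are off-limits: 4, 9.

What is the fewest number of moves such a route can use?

3

The Manhattan distance from 14 to 5 is |4−2| + |2−1| = 3, so at least 3 moves are needed.
A route of 3 moves achieves this: 14 → 10 → 6 → 5.
Since 3 matches the lower bound, it is optimal.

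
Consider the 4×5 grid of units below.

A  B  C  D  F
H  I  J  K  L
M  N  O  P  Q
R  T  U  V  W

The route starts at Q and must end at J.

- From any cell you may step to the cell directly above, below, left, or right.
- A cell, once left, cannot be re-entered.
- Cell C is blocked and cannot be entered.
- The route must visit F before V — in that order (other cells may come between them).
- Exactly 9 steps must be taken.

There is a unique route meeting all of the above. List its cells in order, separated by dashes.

The waypoints must appear in the order F, V, with no cell reused.
Route from Q: up 2 to F, left 1 to D, down 3 to V, left 1 to U, up 2 to J — 9 moves in all.
Check: order respected (F at step 2, V at step 6); 9 moves as required.

Q - L - F - D - K - P - V - U - O - J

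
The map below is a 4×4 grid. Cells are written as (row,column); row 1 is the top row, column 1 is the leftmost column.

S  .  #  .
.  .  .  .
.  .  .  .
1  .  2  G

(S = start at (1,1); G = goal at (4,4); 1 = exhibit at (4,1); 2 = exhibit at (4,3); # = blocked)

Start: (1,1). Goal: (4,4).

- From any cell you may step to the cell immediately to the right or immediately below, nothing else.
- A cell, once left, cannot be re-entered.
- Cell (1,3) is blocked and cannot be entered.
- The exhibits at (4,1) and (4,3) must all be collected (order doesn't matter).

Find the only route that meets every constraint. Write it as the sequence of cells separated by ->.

Moves only go right or down, so the column and row indices never decrease.
Route from (1,1): 3× down (reaching (4,1)), 3× right (reaching (4,4)) — 6 moves in all.
Check: all required cells visited.

(1,1) -> (2,1) -> (3,1) -> (4,1) -> (4,2) -> (4,3) -> (4,4)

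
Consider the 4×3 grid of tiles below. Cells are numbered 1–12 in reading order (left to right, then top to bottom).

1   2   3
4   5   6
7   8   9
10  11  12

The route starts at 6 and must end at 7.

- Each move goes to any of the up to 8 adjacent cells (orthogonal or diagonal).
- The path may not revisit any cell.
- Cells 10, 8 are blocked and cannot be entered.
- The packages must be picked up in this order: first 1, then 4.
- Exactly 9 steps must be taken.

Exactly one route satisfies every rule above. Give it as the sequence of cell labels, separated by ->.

The waypoints must appear in the order 1, 4, with no cell reused.
Route from 6: up to 3, 2× left (reaching 1), down to 4, right to 5, down-right to 9, down to 12, left to 11, up-left to 7 — 9 moves in all.
Check: order respected (1 at step 3, 4 at step 4); 9 moves as required.

6 -> 3 -> 2 -> 1 -> 4 -> 5 -> 9 -> 12 -> 11 -> 7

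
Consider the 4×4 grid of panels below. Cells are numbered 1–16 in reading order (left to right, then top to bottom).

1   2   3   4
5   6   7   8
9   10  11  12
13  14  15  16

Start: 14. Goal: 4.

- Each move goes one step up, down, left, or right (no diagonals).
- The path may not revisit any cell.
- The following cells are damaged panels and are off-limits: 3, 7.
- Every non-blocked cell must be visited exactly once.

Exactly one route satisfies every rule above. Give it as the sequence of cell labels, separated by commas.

Need to visit all 14 open cells exactly once, starting at 14 and ending at 4.
Cell 2 has only two open neighbours (6 and 1), so the path must pass straight through it: one of those is the cell it's entered from and the other is where it exits.
Route from 14: left 1 to 13, up 3 to 1, right 1 to 2, down 2 to 10, right 1 to 11, down 1 to 15, right 1 to 16, up 3 to 4 — 13 moves in all.
Check: all 14 open cells covered.

14, 13, 9, 5, 1, 2, 6, 10, 11, 15, 16, 12, 8, 4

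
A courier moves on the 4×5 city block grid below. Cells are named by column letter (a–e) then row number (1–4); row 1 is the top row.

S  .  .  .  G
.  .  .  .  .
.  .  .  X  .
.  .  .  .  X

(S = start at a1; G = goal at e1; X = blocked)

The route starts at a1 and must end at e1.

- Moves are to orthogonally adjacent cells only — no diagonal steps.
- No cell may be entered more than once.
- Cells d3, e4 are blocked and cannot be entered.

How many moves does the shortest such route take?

The Manhattan distance from a1 to e1 is |1−1| + |1−5| = 4, so at least 4 moves are needed.
A route of 4 moves achieves this: a1 → b1 → c1 → d1 → e1.
Since 4 matches the lower bound, it is optimal.

4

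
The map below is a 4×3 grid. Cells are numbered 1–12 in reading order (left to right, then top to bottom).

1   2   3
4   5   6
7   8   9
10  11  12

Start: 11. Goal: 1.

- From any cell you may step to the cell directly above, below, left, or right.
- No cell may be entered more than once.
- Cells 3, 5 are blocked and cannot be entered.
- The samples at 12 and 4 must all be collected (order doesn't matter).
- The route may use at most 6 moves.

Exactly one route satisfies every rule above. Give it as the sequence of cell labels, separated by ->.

11 -> 12 -> 9 -> 8 -> 7 -> 4 -> 1

The budget equals the shortest possible length, so every move has to be on a shortest route through the required cells.
Route from 11: right 1 to 12, up 1 to 9, left 2 to 7, up 2 to 1 — 6 moves in all.
Check: all required cells visited; 6 ≤ 6 moves.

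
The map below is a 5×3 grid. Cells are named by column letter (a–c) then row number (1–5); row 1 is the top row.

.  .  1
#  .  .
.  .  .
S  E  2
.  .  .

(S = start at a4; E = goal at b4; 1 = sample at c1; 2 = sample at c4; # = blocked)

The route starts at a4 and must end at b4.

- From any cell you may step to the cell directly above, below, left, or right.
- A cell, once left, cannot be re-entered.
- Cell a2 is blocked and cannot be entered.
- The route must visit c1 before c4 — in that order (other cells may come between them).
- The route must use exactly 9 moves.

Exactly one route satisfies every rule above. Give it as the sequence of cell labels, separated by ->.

a4 -> a3 -> b3 -> b2 -> b1 -> c1 -> c2 -> c3 -> c4 -> b4

The waypoints must appear in the order c1, c4, with no cell reused.
Route from a4: up 1 to a3, right 1 to b3, up 2 to b1, right 1 to c1, down 3 to c4, left 1 to b4 — 9 moves in all.
Check: order respected (1 at step 5, 2 at step 8); 9 moves as required.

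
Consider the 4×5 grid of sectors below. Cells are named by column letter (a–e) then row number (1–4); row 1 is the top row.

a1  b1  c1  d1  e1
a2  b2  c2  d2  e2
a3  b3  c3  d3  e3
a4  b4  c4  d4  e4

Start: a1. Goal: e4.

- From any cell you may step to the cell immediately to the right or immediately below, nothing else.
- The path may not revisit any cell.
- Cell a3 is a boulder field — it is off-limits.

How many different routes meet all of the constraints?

30

A right/down-only route from a1 to e4 makes exactly 3 down-moves and 4 right-moves in some order.
With no other constraints that would be C(7,3) = 35 routes.
Subtract routes through each blocked cell (inclusion–exclusion for overlaps): − through a3: 5 → 30.
That gives 30 routes.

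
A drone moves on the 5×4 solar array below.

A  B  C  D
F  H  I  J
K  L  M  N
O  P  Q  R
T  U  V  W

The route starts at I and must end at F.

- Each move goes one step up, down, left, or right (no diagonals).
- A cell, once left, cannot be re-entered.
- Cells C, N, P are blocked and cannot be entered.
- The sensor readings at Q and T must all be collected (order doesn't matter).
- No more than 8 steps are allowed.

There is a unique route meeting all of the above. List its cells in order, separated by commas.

I, M, Q, V, U, T, O, K, F

Any route must reach Q and T and still end at F within 8 moves, so the order of the required stops is forced.
Route from I: down 3 to V, left 2 to T, up 3 to F — 8 moves in all.
Check: all required cells visited; 8 ≤ 8 moves.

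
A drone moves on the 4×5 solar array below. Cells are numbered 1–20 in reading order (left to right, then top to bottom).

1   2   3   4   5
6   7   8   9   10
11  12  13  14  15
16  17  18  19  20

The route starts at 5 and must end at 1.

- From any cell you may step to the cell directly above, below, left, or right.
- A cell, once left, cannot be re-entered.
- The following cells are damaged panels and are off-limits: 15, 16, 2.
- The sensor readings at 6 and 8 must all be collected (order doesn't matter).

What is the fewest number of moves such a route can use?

Any route passes through 6 and 8 in some order between 5 and 1. Summing Manhattan distances along each leg and taking the cheapest ordering (5 → 8 → 6 → 1) gives a lower bound of 3 + 2 + 1 = 6 moves.
A route of 6 moves achieves this: 5 → 10 → 9 → 8 → 7 → 6 → 1.
Since 6 matches the lower bound, it is optimal.

6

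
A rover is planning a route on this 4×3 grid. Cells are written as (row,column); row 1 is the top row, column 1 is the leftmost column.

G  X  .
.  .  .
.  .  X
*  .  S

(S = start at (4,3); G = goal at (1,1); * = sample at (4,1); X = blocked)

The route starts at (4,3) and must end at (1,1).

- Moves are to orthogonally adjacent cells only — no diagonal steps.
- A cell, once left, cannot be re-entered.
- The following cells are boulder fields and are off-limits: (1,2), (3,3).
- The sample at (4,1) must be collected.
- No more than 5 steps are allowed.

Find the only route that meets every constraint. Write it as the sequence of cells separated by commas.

(4,3), (4,2), (4,1), (3,1), (2,1), (1,1)

The budget equals the shortest possible length, so every move has to be on a shortest route through the required cells.
Route from (4,3): 2× left (reaching (4,1)), 3× up (reaching (1,1)) — 5 moves in all.
Check: all required cells visited; 5 ≤ 5 moves.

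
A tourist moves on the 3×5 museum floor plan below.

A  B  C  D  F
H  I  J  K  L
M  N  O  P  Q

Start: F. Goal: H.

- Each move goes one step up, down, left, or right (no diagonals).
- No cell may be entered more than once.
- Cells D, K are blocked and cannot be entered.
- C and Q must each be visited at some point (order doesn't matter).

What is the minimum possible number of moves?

9

Any route passes through C and Q in some order between F and H. Summing Manhattan distances along each leg and taking the cheapest ordering (F → Q → C → H) gives a lower bound of 2 + 4 + 3 = 9 moves.
A route of 9 moves achieves this: F → L → Q → P → O → J → C → B → I → H.
Since 9 matches the lower bound, it is optimal.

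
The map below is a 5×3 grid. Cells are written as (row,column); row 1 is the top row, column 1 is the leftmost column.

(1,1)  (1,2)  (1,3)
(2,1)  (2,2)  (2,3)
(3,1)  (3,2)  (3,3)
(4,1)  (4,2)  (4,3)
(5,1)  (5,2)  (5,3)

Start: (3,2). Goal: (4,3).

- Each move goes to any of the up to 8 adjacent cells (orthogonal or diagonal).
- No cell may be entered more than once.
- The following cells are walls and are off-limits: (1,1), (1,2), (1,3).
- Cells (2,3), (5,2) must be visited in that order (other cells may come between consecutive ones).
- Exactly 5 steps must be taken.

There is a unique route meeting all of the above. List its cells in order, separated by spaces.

(3,2) (2,3) (3,3) (4,2) (5,2) (4,3)

The waypoints must appear in the order (2,3), (5,2), with no cell reused.
Route from (3,2): up-right 1 to (2,3), down 1 to (3,3), down-left 1 to (4,2), down 1 to (5,2), up-right 1 to (4,3) — 5 moves in all.
Check: order respected ((2,3) at step 1, (5,2) at step 4); 5 moves as required.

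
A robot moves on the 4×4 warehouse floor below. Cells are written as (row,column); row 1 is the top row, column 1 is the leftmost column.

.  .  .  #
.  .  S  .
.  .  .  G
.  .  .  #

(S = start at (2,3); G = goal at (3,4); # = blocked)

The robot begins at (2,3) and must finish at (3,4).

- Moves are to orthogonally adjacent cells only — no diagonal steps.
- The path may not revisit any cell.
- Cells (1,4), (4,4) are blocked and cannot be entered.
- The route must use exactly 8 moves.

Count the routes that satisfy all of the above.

9

Need simple routes of exactly 8 moves from (2,3) to (3,4) (Manhattan distance 2, so 3 moves are spent on a detour and 3 undoing it).
Branch systematically from the start, pruning whenever the remaining move budget drops below the Manhattan distance to (3,4) or differs from it in parity. Grouping the completions by first move — via (1,3): 4; via (2,2): 5 (no valid completion starts via (3,3) and (2,4)) — and summing: 4 + 5 = 9.
That gives 9 routes.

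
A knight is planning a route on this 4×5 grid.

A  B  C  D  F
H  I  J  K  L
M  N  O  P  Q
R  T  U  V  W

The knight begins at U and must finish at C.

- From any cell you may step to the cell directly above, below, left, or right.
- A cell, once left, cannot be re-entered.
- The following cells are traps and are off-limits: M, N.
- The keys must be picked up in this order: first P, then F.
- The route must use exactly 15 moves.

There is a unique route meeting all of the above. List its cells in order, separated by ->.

U -> O -> P -> V -> W -> Q -> L -> F -> D -> K -> J -> I -> H -> A -> B -> C

The waypoints must appear in the order P, F, with no cell reused.
Route from U: up 1 to O, right 1 to P, down 1 to V, right 1 to W, up 3 to F, left 1 to D, down 1 to K, left 3 to H, up 1 to A, right 2 to C — 15 moves in all.
Check: order respected (P at step 2, F at step 7); 15 moves as required.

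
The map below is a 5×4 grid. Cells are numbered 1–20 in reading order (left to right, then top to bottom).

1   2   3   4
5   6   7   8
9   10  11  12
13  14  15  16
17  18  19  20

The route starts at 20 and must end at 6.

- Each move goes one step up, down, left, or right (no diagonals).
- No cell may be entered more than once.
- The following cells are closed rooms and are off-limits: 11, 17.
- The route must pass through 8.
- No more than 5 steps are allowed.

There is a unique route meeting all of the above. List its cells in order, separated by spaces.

20 16 12 8 7 6

The budget equals the shortest possible length, so every move has to be on a shortest route through the required cells.
Route from 20: up 3 to 8, left 2 to 6 — 5 moves in all.
Check: all required cells visited; 5 ≤ 5 moves.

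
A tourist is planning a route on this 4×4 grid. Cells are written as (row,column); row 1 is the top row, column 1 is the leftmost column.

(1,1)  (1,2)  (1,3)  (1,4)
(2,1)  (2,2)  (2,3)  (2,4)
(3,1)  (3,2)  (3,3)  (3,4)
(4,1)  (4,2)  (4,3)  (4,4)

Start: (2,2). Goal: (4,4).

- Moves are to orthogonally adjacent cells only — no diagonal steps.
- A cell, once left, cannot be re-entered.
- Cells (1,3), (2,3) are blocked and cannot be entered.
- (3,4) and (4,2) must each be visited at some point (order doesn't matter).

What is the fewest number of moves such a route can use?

Any route passes through (3,4) and (4,2) in some order between (2,2) and (4,4). Summing Manhattan distances along each leg and taking the cheapest ordering ((2,2) → (4,2) → (3,4) → (4,4)) gives a lower bound of 2 + 3 + 1 = 6 moves.
A route of 6 moves achieves this: (2,2) → (3,2) → (4,2) → (4,3) → (3,3) → (3,4) → (4,4).
Since 6 matches the lower bound, it is optimal.

6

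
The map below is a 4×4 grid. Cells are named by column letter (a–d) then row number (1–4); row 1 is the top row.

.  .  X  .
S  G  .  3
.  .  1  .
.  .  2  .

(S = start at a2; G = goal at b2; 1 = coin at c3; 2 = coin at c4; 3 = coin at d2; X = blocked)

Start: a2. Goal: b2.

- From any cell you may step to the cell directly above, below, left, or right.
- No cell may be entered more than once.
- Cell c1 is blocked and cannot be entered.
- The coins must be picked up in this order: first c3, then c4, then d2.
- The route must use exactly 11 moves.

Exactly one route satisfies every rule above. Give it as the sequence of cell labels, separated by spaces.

The waypoints must appear in the order c3, c4, d2, with no cell reused.
Route from a2: down 2 to a4, right 1 to b4, up 1 to b3, right 1 to c3, down 1 to c4, right 1 to d4, up 2 to d2, left 2 to b2 — 11 moves in all.
Check: order respected (1 at step 5, 2 at step 6, 3 at step 9); 11 moves as required.

a2 a3 a4 b4 b3 c3 c4 d4 d3 d2 c2 b2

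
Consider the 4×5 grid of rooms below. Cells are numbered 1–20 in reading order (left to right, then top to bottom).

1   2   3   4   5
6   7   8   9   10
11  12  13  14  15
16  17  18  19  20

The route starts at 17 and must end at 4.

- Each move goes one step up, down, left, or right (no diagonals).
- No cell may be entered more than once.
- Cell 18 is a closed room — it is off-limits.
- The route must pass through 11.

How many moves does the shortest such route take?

Any route passes through 11 somewhere between 17 and 4. Summing Manhattan distances along the two legs (17 → 11 → 4) gives a lower bound of 2 + 5 = 7 moves.
A route of 7 moves achieves this: 17 → 12 → 11 → 6 → 1 → 2 → 3 → 4.
Since 7 matches the lower bound, it is optimal.

7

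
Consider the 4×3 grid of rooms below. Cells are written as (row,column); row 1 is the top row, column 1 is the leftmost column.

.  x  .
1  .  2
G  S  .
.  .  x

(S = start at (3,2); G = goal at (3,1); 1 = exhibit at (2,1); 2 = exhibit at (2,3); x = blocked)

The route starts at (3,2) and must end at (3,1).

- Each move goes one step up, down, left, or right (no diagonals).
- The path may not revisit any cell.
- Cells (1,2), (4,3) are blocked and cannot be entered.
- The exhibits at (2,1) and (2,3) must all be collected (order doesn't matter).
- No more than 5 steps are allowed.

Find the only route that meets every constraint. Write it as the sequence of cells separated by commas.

(3,2), (3,3), (2,3), (2,2), (2,1), (3,1)

The 5-move cap with required stops at (2,1), (2,3) leaves no slack for detours.
Route from (3,2): right to (3,3), up to (2,3), 2× left (reaching (2,1)), down to (3,1) — 5 moves in all.
Check: all required cells visited; 5 ≤ 5 moves.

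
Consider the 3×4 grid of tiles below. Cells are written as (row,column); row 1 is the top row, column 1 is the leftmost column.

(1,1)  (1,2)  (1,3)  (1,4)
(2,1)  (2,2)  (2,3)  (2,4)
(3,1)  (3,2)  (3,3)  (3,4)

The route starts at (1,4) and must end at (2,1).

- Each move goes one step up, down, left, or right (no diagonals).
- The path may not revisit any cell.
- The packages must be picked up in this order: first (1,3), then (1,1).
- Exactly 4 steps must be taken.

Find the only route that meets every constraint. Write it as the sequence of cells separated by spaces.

(1,4) (1,3) (1,2) (1,1) (2,1)

The waypoints must appear in the order (1,3), (1,1), with no cell reused.
Route from (1,4): left 3 to (1,1), down 1 to (2,1) — 4 moves in all.
Check: order respected ((1,3) at step 1, (1,1) at step 3); 4 moves as required.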